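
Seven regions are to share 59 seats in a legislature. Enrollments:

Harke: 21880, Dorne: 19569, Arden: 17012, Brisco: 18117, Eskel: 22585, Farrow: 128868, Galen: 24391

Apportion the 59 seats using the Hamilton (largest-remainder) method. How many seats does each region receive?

Harke=5, Dorne=5, Arden=4, Brisco=4, Eskel=5, Farrow=30, Galen=6

The standard divisor is 252422/59 ≈ 4278.339.
Standard quotas: Harke 5.1141, Dorne 4.5740, Arden 3.9763, Brisco 4.2346, Eskel 5.2789, Farrow 30.1210, Galen 5.7010.
Lower quotas: Harke 5, Dorne 4, Arden 3, Brisco 4, Eskel 5, Farrow 30, Galen 5 (sum 56, leaving 3 seats).
Remainders in descending order: Arden 0.9763, Galen 0.7010, Dorne 0.5740, Eskel 0.2789, Brisco 0.2346, Farrow 0.1210, Harke 0.1141.
The surplus seats go to Arden, Galen, Dorne.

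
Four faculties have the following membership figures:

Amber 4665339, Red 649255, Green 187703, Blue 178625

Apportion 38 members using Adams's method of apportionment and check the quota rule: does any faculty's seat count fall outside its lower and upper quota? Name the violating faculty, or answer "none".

Amber

Standard quotas: Amber 31.207, Red 4.343, Green 1.256, Blue 1.195.
Adams allocation: Amber 29, Red 5, Green 2, Blue 2.
Amber has quota 31.207 (lower 31, upper 32) but receives 29 — outside the quota interval.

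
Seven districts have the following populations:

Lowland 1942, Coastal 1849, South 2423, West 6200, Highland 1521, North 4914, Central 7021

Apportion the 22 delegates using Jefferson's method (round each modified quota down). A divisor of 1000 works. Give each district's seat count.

Lowland: 1, Coastal: 1, South: 2, West: 6, Highland: 1, North: 4, Central: 7

With modified divisor 1000: modified quotas Lowland 1.942, Coastal 1.849, South 2.423, West 6.200, Highland 1.521, North 4.914, Central 7.021.
Rounding down: Lowland 1, Coastal 1, South 2, West 6, Highland 1, North 4, Central 7 (total 22).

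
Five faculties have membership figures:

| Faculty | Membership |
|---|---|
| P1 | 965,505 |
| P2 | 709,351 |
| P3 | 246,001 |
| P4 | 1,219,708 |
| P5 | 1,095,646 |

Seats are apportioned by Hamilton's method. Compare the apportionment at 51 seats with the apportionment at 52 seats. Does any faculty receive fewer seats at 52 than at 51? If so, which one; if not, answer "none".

At 51 seats: P1 12, P2 8, P3 3, P4 15, P5 13.
At 52 seats: P1 12, P2 9, P3 3, P4 15, P5 13.
No faculty's allocation decreased.

none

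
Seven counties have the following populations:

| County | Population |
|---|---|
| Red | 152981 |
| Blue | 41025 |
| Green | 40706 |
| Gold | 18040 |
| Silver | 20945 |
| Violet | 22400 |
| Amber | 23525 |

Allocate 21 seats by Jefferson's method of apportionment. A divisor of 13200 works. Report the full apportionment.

Red=11, Blue=3, Green=3, Gold=1, Silver=1, Violet=1, Amber=1

With modified divisor 13200: modified quotas Red 11.589, Blue 3.108, Green 3.084, Gold 1.367, Silver 1.587, Violet 1.697, Amber 1.782.
Rounding down: Red 11, Blue 3, Green 3, Gold 1, Silver 1, Violet 1, Amber 1 (total 21).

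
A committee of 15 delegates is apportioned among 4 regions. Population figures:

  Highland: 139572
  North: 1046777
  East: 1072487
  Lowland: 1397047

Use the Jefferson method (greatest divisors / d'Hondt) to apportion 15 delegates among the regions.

Standard divisor 3655883/15 ≈ 243725.533; standard quotas: Highland 0.573, North 4.295, East 4.400, Lowland 5.732.
Rounding down gives 0, 4, 4, 5 = 13 seats, so the divisor must be adjusted.
With modified divisor 211900: modified quotas Highland 0.659, North 4.940, East 5.061, Lowland 6.593.
Rounding down: Highland 0, North 4, East 5, Lowland 6 (total 15).

Highland 0, North 4, East 5, Lowland 6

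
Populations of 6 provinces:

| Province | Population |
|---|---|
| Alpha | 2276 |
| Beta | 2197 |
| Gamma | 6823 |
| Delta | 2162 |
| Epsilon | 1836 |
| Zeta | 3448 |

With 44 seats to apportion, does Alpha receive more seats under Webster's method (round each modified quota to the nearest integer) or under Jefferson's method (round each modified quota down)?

Webster: Alpha 6, Beta 5, Gamma 16, Delta 5, Epsilon 4, Zeta 8.
Jefferson: Alpha 5, Beta 5, Gamma 17, Delta 5, Epsilon 4, Zeta 8.
Alpha gets 6 under Webster and 5 under Jefferson.

Webster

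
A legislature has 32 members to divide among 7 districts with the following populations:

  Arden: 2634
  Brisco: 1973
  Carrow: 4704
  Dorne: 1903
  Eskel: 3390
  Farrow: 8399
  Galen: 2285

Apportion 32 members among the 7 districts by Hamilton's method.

The standard divisor is 25288/32 ≈ 790.25.
Standard quotas: Arden 3.3331, Brisco 2.4967, Carrow 5.9525, Dorne 2.4081, Eskel 4.2898, Farrow 10.6283, Galen 2.8915.
Lower quotas: Arden 3, Brisco 2, Carrow 5, Dorne 2, Eskel 4, Farrow 10, Galen 2 (sum 28, leaving 4 seats).
Remainders in descending order: Carrow 0.9525, Galen 0.8915, Farrow 0.6283, Brisco 0.4967, Dorne 0.4081, Arden 0.3331, Eskel 0.2898.
The surplus seats go to Carrow, Galen, Farrow, Brisco.

Arden=3, Brisco=3, Carrow=6, Dorne=2, Eskel=4, Farrow=11, Galen=3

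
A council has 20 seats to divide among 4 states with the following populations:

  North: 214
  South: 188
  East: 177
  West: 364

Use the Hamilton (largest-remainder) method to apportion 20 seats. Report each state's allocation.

North: 4, South: 4, East: 4, West: 8

The standard divisor is 943/20 ≈ 47.15.
Standard quotas: North 4.539, South 3.987, East 3.754, West 7.720.
Lower quotas: North 4, South 3, East 3, West 7 (sum 17, leaving 3 seats).
Remainders in descending order: South 0.987, East 0.754, West 0.720, North 0.539.
Largest remainders: South, East, West receive the extra seats.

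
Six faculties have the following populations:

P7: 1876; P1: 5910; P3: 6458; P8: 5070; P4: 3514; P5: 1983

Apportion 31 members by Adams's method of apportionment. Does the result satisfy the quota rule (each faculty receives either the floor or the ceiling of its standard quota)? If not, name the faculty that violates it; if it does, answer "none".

Standard quotas: P7 2.344, P1 7.384, P3 8.069, P8 6.335, P4 4.391, P5 2.478.
Adams allocation: P7 3, P1 7, P3 8, P8 6, P4 4, P5 3.
Every allocation lies between the lower and upper quota.

none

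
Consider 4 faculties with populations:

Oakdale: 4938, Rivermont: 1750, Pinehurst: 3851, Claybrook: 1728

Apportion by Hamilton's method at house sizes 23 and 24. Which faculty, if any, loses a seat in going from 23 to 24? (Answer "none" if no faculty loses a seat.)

Rivermont

At 23 seats: Oakdale 9, Rivermont 4, Pinehurst 7, Claybrook 3.
At 24 seats: Oakdale 10, Rivermont 3, Pinehurst 8, Claybrook 3.
Rivermont drops from 4 to 3.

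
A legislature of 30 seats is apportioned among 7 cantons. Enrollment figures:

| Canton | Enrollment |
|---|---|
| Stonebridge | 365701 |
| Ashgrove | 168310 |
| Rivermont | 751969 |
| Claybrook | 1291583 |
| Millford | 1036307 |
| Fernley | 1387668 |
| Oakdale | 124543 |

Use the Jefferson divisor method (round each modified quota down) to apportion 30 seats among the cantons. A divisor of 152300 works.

With modified divisor 152300: modified quotas Stonebridge 2.401, Ashgrove 1.105, Rivermont 4.937, Claybrook 8.481, Millford 6.804, Fernley 9.111, Oakdale 0.818.
Rounding down: Stonebridge 2, Ashgrove 1, Rivermont 4, Claybrook 8, Millford 6, Fernley 9, Oakdale 0 (total 30).

Stonebridge=2, Ashgrove=1, Rivermont=4, Claybrook=8, Millford=6, Fernley=9, Oakdale=0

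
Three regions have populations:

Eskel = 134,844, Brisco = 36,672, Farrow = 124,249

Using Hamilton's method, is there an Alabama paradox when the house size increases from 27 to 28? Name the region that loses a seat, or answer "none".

At 27 seats: Eskel 12, Brisco 4, Farrow 11.
At 28 seats: Eskel 13, Brisco 3, Farrow 12.
Brisco drops from 4 to 3.

Brisco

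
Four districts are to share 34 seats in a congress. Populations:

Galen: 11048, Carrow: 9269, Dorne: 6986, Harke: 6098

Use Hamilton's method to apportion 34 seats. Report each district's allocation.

The standard divisor is 33401/34 ≈ 982.382.
Standard quotas: Galen 11.2461, Carrow 9.4352, Dorne 7.1113, Harke 6.2074.
Lower quotas: Galen 11, Carrow 9, Dorne 7, Harke 6 (sum 33, leaving 1 seat).
Remainders in descending order: Carrow 0.4352, Galen 0.2461, Harke 0.2074, Dorne 0.1113.
The surplus seat goes to Carrow.

Galen: 11, Carrow: 10, Dorne: 7, Harke: 6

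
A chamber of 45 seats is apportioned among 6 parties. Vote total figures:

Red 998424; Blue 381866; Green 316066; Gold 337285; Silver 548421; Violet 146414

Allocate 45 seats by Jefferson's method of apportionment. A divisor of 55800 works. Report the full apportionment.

With modified divisor 55800: modified quotas Red 17.893, Blue 6.843, Green 5.664, Gold 6.045, Silver 9.828, Violet 2.624.
Rounding down: Red 17, Blue 6, Green 5, Gold 6, Silver 9, Violet 2 (total 45).

Red 17; Blue 6; Green 5; Gold 6; Silver 9; Violet 2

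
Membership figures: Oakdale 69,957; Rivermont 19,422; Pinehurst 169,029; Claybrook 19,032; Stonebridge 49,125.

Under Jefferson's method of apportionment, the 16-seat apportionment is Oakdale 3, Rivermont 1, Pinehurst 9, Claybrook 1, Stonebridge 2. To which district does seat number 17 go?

Priority for the next seat is population ÷ (current seats + 1).
Priorities: Oakdale 17489.250, Rivermont 9711.000, Pinehurst 16902.900, Claybrook 9516.000, Stonebridge 16375.000.
Highest priority: Oakdale.

Oakdale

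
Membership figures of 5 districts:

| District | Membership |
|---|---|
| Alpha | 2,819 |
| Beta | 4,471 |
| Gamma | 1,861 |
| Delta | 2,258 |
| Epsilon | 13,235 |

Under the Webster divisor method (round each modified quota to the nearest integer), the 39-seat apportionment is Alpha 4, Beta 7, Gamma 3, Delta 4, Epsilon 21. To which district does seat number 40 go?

Priority for the next seat is population ÷ (current seats + 0.5).
Priorities: Alpha 626.444, Beta 596.133, Gamma 531.714, Delta 501.778, Epsilon 615.581.
Highest priority: Alpha.

Alpha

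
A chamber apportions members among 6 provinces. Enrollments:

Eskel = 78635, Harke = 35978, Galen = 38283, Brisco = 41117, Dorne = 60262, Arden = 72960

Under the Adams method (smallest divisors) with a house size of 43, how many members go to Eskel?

10

Standard divisor 327235/43 ≈ 7610.116; standard quotas: Eskel 10.333, Harke 4.728, Galen 5.031, Brisco 5.403, Dorne 7.919, Arden 9.587.
Rounding up gives 11, 5, 6, 6, 8, 10 = 46 seats, so the divisor must be adjusted.
With modified divisor 8170: modified quotas Eskel 9.625, Harke 4.404, Galen 4.686, Brisco 5.033, Dorne 7.376, Arden 8.930.
Rounding up: Eskel 10, Harke 5, Galen 5, Brisco 6, Dorne 8, Arden 9 (total 43).
Eskel receives 10.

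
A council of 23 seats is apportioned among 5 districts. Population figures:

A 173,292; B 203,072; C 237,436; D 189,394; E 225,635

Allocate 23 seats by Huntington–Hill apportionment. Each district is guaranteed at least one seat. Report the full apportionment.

A 4; B 5; C 5; D 4; E 5

With divisor 44379: modified quotas A 3.905, B 4.576, C 5.350, D 4.268, E 5.084.
Geometric-mean thresholds: A √(3·4)=3.464, B √(4·5)=4.472, C √(5·6)=5.477, D √(4·5)=4.472, E √(5·6)=5.477.
Each quota rounded against its threshold gives A 4, B 5, C 5, D 4, E 5 (total 23).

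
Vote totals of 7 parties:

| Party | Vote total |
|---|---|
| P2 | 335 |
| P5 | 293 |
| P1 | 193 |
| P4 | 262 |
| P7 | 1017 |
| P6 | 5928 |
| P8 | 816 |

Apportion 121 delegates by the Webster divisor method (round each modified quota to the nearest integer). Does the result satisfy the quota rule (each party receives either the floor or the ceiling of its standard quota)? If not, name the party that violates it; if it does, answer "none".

P6

Standard quotas: P2 4.583, P5 4.009, P1 2.641, P4 3.585, P7 13.914, P6 81.104, P8 11.164.
Webster allocation: P2 5, P5 4, P1 3, P4 4, P7 14, P6 80, P8 11.
P6 has quota 81.104 (lower 81, upper 82) but receives 80 — outside the quota interval.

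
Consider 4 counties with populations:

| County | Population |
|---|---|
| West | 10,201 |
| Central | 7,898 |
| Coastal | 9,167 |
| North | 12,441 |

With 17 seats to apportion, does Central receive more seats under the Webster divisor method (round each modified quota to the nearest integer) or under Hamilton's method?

Webster: West 5, Central 3, Coastal 4, North 5.
Hamilton: West 4, Central 4, Coastal 4, North 5.
Central gets 3 under Webster and 4 under Hamilton.

Hamilton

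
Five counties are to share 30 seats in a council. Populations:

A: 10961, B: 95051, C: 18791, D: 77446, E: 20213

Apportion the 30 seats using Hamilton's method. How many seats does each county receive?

A: 1; B: 13; C: 3; D: 10; E: 3

Total 222462; standard divisor 222462/30 ≈ 7415.4.
Standard quotas: A 1.4781, B 12.8181, C 2.5341, D 10.4439, E 2.7258.
Lower quotas: A 1, B 12, C 2, D 10, E 2 (sum 27, leaving 3 seats).
Remainders in descending order: B 0.8181, E 0.7258, C 0.5341, A 0.4781, D 0.4439.
Largest remainders: B, E, C receive the extra seats.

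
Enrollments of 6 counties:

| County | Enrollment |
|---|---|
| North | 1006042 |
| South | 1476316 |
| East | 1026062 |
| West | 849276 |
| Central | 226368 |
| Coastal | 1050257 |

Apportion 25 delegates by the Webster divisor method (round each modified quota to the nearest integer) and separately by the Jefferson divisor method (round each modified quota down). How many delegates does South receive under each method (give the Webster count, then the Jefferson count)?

Webster: North 4, South 6, East 5, West 4, Central 1, Coastal 5.
Jefferson: North 4, South 7, East 4, West 4, Central 1, Coastal 5.
South gets 6 under Webster and 7 under Jefferson.

6 and 7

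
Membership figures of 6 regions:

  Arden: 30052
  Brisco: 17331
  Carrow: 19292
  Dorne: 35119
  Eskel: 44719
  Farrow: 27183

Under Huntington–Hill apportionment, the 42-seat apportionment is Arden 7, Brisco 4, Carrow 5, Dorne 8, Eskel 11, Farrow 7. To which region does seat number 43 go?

Dorne

Priority for the next seat is population ÷ (√(s·(s+1))).
Priorities: Arden 4015.867, Brisco 3875.329, Carrow 3522.221, Dorne 4138.814, Eskel 3892.289, Farrow 3632.481.
Highest priority: Dorne.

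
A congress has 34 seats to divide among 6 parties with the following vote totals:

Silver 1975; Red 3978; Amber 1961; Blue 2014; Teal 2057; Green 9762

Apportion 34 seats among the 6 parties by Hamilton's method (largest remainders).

Standard divisor: 21747 ÷ 34 ≈ 639.618.
Standard quotas: Silver 3.0878, Red 6.2193, Amber 3.0659, Blue 3.1488, Teal 3.2160, Green 15.2622.
Lower quotas: Silver 3, Red 6, Amber 3, Blue 3, Teal 3, Green 15 (sum 33, leaving 1 seat).
Remainders in descending order: Green 0.2622, Red 0.2193, Teal 0.2160, Blue 0.1488, Silver 0.0878, Amber 0.0659.
The surplus seat goes to Green.

Silver 3, Red 6, Amber 3, Blue 3, Teal 3, Green 16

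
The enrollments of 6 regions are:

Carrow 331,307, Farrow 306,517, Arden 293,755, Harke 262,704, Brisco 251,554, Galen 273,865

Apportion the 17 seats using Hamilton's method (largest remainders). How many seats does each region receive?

The standard divisor is 1719702/17 ≈ 101158.941.
Standard quotas: Carrow 3.2751, Farrow 3.0301, Arden 2.9039, Harke 2.5969, Brisco 2.4867, Galen 2.7073.
Lower quotas: Carrow 3, Farrow 3, Arden 2, Harke 2, Brisco 2, Galen 2 (sum 14, leaving 3 seats).
Remainders in descending order: Arden 0.9039, Galen 0.7073, Harke 0.5969, Brisco 0.4867, Carrow 0.2751, Farrow 0.0301.
The surplus seats go to Arden, Galen, Harke.

Carrow: 3, Farrow: 3, Arden: 3, Harke: 3, Brisco: 2, Galen: 3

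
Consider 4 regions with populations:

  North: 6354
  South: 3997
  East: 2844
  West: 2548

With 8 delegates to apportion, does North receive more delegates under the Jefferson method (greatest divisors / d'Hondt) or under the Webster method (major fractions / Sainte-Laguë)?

Jefferson

Jefferson: North 4, South 2, East 1, West 1.
Webster: North 3, South 2, East 2, West 1.
North gets 4 under Jefferson and 3 under Webster.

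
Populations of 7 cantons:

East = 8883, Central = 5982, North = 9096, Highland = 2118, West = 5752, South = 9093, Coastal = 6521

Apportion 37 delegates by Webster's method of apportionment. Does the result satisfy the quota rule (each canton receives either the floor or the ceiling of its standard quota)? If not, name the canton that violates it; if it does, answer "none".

none

Standard quotas: East 6.927, Central 4.665, North 7.094, Highland 1.652, West 4.486, South 7.091, Coastal 5.085.
Webster allocation: East 7, Central 5, North 7, Highland 2, West 4, South 7, Coastal 5.
Every allocation lies between the lower and upper quota.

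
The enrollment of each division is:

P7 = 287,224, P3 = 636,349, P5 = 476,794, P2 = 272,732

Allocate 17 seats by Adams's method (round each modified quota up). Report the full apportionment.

P7 3, P3 6, P5 5, P2 3

Standard divisor 1673099/17 ≈ 98417.588; standard quotas: P7 2.918, P3 6.466, P5 4.845, P2 2.771.
Rounding up gives 3, 7, 5, 3 = 18 seats, so the divisor must be adjusted.
With modified divisor 112600: modified quotas P7 2.551, P3 5.651, P5 4.234, P2 2.422.
Rounding up: P7 3, P3 6, P5 5, P2 3 (total 17).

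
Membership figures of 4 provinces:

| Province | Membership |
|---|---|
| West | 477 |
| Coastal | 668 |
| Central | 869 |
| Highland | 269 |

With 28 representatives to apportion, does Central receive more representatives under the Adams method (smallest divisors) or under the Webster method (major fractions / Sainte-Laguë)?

Adams: West 6, Coastal 8, Central 10, Highland 4.
Webster: West 6, Coastal 8, Central 11, Highland 3.
Central gets 10 under Adams and 11 under Webster.

Webster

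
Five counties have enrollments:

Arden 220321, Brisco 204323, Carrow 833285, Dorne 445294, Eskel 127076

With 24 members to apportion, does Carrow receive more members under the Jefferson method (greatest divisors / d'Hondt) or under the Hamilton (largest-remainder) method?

Jefferson

Jefferson: Arden 3, Brisco 2, Carrow 12, Dorne 6, Eskel 1.
Hamilton: Arden 3, Brisco 3, Carrow 11, Dorne 6, Eskel 1.
Carrow gets 12 under Jefferson and 11 under Hamilton.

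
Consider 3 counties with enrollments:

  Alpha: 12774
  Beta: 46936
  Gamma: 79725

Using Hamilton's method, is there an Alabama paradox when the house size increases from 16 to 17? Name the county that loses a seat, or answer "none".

At 16 seats: Alpha 2, Beta 5, Gamma 9.
At 17 seats: Alpha 1, Beta 6, Gamma 10.
Alpha drops from 2 to 1.

Alpha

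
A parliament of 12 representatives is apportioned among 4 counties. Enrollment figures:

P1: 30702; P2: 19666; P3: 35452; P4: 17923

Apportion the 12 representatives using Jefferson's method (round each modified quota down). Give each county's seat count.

P1 4; P2 2; P3 4; P4 2

Standard divisor 103743/12 ≈ 8645.25; standard quotas: P1 3.551, P2 2.275, P3 4.101, P4 2.073.
Rounding down gives 3, 2, 4, 2 = 11 seats, so the divisor must be adjusted.
With modified divisor 7400: modified quotas P1 4.149, P2 2.658, P3 4.791, P4 2.422.
Rounding down: P1 4, P2 2, P3 4, P4 2 (total 12).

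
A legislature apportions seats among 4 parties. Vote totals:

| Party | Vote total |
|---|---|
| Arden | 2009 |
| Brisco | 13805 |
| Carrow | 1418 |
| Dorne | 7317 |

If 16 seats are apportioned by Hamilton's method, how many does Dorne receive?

The standard divisor is 24549/16 ≈ 1534.312.
Standard quotas: Arden 1.3094, Brisco 8.9975, Carrow 0.9242, Dorne 4.7689.
Lower quotas: Arden 1, Brisco 8, Carrow 0, Dorne 4 (sum 13, leaving 3 seats).
Remainders in descending order: Brisco 0.9975, Carrow 0.9242, Dorne 0.7689, Arden 0.3094.
The surplus seats go to Brisco, Carrow, Dorne.
Dorne receives 5.

5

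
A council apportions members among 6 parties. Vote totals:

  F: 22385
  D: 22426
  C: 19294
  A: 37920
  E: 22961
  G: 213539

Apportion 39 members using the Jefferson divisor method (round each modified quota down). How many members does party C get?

2

Standard divisor 338525/39 ≈ 8680.128; standard quotas: F 2.579, D 2.584, C 2.223, A 4.369, E 2.645, G 24.601.
Rounding down gives 2, 2, 2, 4, 2, 24 = 36 seats, so the divisor must be adjusted.
With modified divisor 7800: modified quotas F 2.870, D 2.875, C 2.474, A 4.862, E 2.944, G 27.377.
Rounding down: F 2, D 2, C 2, A 4, E 2, G 27 (total 39).
C receives 2.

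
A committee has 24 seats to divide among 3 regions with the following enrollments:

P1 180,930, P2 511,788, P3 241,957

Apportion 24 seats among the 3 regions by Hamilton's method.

P1=5, P2=13, P3=6

The standard divisor is 934675/24 ≈ 38944.792.
Standard quotas: P1 4.6458, P2 13.1414, P3 6.2128.
Lower quotas: P1 4, P2 13, P3 6 (sum 23, leaving 1 seat).
Remainders in descending order: P1 0.6458, P3 0.2128, P2 0.1414.
Largest remainder: P1 receives the extra seat.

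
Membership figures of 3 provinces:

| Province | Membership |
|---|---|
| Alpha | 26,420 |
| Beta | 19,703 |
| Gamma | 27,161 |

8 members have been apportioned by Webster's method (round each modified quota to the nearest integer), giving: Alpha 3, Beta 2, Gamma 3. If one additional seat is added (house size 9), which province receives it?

Beta

Priority for the next seat is population ÷ (current seats + 0.5).
Priorities: Alpha 7548.571, Beta 7881.200, Gamma 7760.286.
Highest priority: Beta.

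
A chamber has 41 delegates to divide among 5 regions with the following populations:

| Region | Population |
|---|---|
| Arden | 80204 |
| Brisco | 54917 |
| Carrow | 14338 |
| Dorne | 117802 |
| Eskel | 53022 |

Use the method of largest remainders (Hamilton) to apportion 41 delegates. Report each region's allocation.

Arden=10, Brisco=7, Carrow=2, Dorne=15, Eskel=7

The standard divisor is 320283/41 ≈ 7811.78.
Standard quotas: Arden 10.2671, Brisco 7.0300, Carrow 1.8354, Dorne 15.0800, Eskel 6.7874.
Lower quotas: Arden 10, Brisco 7, Carrow 1, Dorne 15, Eskel 6 (sum 39, leaving 2 seats).
Remainders in descending order: Carrow 0.8354, Eskel 0.7874, Arden 0.2671, Dorne 0.0800, Brisco 0.0300.
The surplus seats go to Carrow, Eskel.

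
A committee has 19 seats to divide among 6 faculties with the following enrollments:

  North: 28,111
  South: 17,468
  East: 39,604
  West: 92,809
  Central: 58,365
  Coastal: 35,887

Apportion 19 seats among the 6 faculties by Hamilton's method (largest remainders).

The standard divisor is 272244/19 ≈ 14328.632.
Standard quotas: North 1.9619, South 1.2191, East 2.7640, West 6.4772, Central 4.0733, Coastal 2.5046.
Lower quotas: North 1, South 1, East 2, West 6, Central 4, Coastal 2 (sum 16, leaving 3 seats).
Remainders in descending order: North 0.9619, East 0.7640, Coastal 0.5046, West 0.4772, South 0.2191, Central 0.0733.
The surplus seats go to North, East, Coastal.

North=2, South=1, East=3, West=6, Central=4, Coastal=3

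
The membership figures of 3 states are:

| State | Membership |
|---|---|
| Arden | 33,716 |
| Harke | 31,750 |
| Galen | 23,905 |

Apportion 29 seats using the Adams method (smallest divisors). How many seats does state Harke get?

Standard divisor 89371/29 ≈ 3081.759; standard quotas: Arden 10.941, Harke 10.303, Galen 7.757.
Rounding up gives 11, 11, 8 = 30 seats, so the divisor must be adjusted.
With modified divisor 3300: modified quotas Arden 10.217, Harke 9.621, Galen 7.244.
Rounding up: Arden 11, Harke 10, Galen 8 (total 29).
Harke receives 10.

10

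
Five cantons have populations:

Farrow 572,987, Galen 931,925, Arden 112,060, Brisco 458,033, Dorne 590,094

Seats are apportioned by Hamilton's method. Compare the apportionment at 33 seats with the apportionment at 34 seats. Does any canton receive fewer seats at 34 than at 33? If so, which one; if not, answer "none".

none

At 33 seats: Farrow 7, Galen 12, Arden 1, Brisco 6, Dorne 7.
At 34 seats: Farrow 7, Galen 12, Arden 1, Brisco 6, Dorne 8.
No canton's allocation decreased.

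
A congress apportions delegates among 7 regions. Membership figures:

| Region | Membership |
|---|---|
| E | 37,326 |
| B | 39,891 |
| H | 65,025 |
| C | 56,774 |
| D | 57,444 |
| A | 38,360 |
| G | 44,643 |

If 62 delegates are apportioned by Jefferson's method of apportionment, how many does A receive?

Standard divisor 339463/62 ≈ 5475.21; standard quotas: E 6.817, B 7.286, H 11.876, C 10.369, D 10.492, A 7.006, G 8.154.
Rounding down gives 6, 7, 11, 10, 10, 7, 8 = 59 seats, so the divisor must be adjusted.
With modified divisor 5200: modified quotas E 7.178, B 7.671, H 12.505, C 10.918, D 11.047, A 7.377, G 8.585.
Rounding down: E 7, B 7, H 12, C 10, D 11, A 7, G 8 (total 62).
A receives 7.

7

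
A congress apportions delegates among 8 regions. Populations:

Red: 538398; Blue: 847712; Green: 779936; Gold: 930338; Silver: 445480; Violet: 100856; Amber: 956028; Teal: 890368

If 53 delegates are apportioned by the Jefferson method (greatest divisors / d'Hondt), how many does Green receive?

Standard divisor 5489116/53 ≈ 103568.226; standard quotas: Red 5.198, Blue 8.185, Green 7.531, Gold 8.983, Silver 4.301, Violet 0.974, Amber 9.231, Teal 8.597.
Rounding down gives 5, 8, 7, 8, 4, 0, 9, 8 = 49 seats, so the divisor must be adjusted.
With modified divisor 96500: modified quotas Red 5.579, Blue 8.785, Green 8.082, Gold 9.641, Silver 4.616, Violet 1.045, Amber 9.907, Teal 9.227.
Rounding down: Red 5, Blue 8, Green 8, Gold 9, Silver 4, Violet 1, Amber 9, Teal 9 (total 53).
Green receives 8.

8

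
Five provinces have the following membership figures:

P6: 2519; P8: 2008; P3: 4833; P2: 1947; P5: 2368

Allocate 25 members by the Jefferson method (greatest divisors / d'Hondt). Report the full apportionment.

Standard divisor 13675/25 ≈ 547; standard quotas: P6 4.605, P8 3.671, P3 8.835, P2 3.559, P5 4.329.
Rounding down gives 4, 3, 8, 3, 4 = 22 seats, so the divisor must be adjusted.
With modified divisor 490: modified quotas P6 5.141, P8 4.098, P3 9.863, P2 3.973, P5 4.833.
Rounding down: P6 5, P8 4, P3 9, P2 3, P5 4 (total 25).

P6 5, P8 4, P3 9, P2 3, P5 4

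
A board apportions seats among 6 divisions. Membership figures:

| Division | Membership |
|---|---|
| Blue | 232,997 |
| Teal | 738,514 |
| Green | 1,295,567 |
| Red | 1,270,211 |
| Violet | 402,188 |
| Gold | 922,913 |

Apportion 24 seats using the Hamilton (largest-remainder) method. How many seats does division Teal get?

4

Standard divisor: 4862390 ÷ 24 ≈ 202599.583.
Standard quotas: Blue 1.1500, Teal 3.6452, Green 6.3947, Red 6.2696, Violet 1.9851, Gold 4.5554.
Lower quotas: Blue 1, Teal 3, Green 6, Red 6, Violet 1, Gold 4 (sum 21, leaving 3 seats).
Remainders in descending order: Violet 0.9851, Teal 0.6452, Gold 0.5554, Green 0.3947, Red 0.2696, Blue 0.1500.
Largest remainders: Violet, Teal, Gold receive the extra seats.
Teal receives 4.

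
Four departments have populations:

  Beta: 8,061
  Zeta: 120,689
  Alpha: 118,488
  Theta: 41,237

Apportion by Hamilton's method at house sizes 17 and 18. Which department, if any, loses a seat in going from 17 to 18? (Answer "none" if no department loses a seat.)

Beta

At 17 seats: Beta 1, Zeta 7, Alpha 7, Theta 2.
At 18 seats: Beta 0, Zeta 8, Alpha 7, Theta 3.
Beta drops from 1 to 0.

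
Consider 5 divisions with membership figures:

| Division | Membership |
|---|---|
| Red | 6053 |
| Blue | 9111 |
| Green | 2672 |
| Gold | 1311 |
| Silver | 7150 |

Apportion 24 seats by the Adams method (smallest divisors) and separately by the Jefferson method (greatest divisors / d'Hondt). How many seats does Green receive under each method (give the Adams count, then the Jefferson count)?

3 and 2

Adams: Red 5, Blue 8, Green 3, Gold 2, Silver 6.
Jefferson: Red 5, Blue 9, Green 2, Gold 1, Silver 7.
Green gets 3 under Adams and 2 under Jefferson.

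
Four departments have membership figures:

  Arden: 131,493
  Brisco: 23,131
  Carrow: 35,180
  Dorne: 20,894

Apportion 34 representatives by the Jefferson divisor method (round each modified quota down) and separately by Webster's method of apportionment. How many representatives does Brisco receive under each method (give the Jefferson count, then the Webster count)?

3 and 4

Jefferson: Arden 22, Brisco 3, Carrow 6, Dorne 3.
Webster: Arden 21, Brisco 4, Carrow 6, Dorne 3.
Brisco gets 3 under Jefferson and 4 under Webster.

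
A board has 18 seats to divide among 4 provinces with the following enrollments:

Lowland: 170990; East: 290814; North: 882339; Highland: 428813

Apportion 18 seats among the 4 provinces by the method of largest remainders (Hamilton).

Lowland=2; East=3; North=9; Highland=4

Standard divisor: 1772956 ÷ 18 ≈ 98497.556.
Standard quotas: Lowland 1.7360, East 2.9525, North 8.9580, Highland 4.3535.
Lower quotas: Lowland 1, East 2, North 8, Highland 4 (sum 15, leaving 3 seats).
Remainders in descending order: North 0.9580, East 0.9525, Lowland 0.7360, Highland 0.3535.
The surplus seats go to North, East, Lowland.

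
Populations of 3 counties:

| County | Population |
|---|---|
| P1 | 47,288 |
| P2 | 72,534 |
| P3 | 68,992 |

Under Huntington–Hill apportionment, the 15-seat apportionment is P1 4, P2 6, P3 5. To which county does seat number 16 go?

P3

Priority for the next seat is population ÷ (√(s·(s+1))).
Priorities: P1 10573.918, P2 11192.239, P3 12596.158.
Highest priority: P3.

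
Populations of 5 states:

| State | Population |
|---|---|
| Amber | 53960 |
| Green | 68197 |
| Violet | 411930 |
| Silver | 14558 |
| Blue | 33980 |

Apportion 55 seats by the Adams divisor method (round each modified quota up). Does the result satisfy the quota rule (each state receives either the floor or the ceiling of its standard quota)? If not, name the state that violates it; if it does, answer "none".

Violet

Standard quotas: Amber 5.094, Green 6.438, Violet 38.886, Silver 1.374, Blue 3.208.
Adams allocation: Amber 5, Green 7, Violet 37, Silver 2, Blue 4.
Violet has quota 38.886 (lower 38, upper 39) but receives 37 — outside the quota interval.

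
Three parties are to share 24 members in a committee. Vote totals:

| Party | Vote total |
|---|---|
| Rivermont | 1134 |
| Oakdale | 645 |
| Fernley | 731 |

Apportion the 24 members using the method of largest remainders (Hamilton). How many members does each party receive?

Rivermont: 11, Oakdale: 6, Fernley: 7

Standard divisor: 2510 ÷ 24 ≈ 104.583.
Standard quotas: Rivermont 10.843, Oakdale 6.167, Fernley 6.990.
Lower quotas: Rivermont 10, Oakdale 6, Fernley 6 (sum 22, leaving 2 seats).
Remainders in descending order: Fernley 0.990, Rivermont 0.843, Oakdale 0.167.
Largest remainders: Fernley, Rivermont receive the extra seats.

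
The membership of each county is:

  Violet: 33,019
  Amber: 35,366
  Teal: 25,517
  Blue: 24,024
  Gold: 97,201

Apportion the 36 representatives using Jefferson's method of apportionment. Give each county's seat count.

Violet 5, Amber 6, Teal 4, Blue 4, Gold 17

Standard divisor 215127/36 ≈ 5975.75; standard quotas: Violet 5.525, Amber 5.918, Teal 4.270, Blue 4.020, Gold 16.266.
Rounding down gives 5, 5, 4, 4, 16 = 34 seats, so the divisor must be adjusted.
With modified divisor 5600: modified quotas Violet 5.896, Amber 6.315, Teal 4.557, Blue 4.290, Gold 17.357.
Rounding down: Violet 5, Amber 6, Teal 4, Blue 4, Gold 17 (total 36).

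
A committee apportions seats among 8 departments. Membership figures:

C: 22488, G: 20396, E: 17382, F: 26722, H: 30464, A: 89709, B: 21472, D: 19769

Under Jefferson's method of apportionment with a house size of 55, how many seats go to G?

Standard divisor 248402/55 ≈ 4516.4; standard quotas: C 4.979, G 4.516, E 3.849, F 5.917, H 6.745, A 19.863, B 4.754, D 4.377.
Rounding down gives 4, 4, 3, 5, 6, 19, 4, 4 = 49 seats, so the divisor must be adjusted.
With modified divisor 4276.37: modified quotas C 5.259, G 4.769, E 4.065, F 6.249, H 7.124, A 20.978, B 5.021, D 4.623.
Rounding down: C 5, G 4, E 4, F 6, H 7, A 20, B 5, D 4 (total 55).
G receives 4.

4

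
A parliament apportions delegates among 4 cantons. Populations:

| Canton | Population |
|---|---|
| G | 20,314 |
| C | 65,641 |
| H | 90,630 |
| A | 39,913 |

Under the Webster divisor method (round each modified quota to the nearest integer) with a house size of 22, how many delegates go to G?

2

Standard divisor 216498/22 ≈ 9840.818; standard quotas: G 2.064, C 6.670, H 9.210, A 4.056.
Rounding to the nearest integer gives G 2, C 7, H 9, A 4 — total 22, matching the house size, so no adjustment is needed.
G receives 2.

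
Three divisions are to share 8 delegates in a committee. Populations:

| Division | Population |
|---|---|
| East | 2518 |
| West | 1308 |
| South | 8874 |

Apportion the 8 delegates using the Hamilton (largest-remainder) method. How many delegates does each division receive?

East 1, West 1, South 6

The standard divisor is 12700/8 ≈ 1587.5.
Standard quotas: East 1.5861, West 0.8239, South 5.5899.
Lower quotas: East 1, West 0, South 5 (sum 6, leaving 2 seats).
Remainders in descending order: West 0.8239, South 0.5899, East 0.5861.
Largest remainders: West, South receive the extra seats.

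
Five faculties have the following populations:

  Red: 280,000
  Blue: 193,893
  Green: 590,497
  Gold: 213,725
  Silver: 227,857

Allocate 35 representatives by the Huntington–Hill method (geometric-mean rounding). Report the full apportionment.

With divisor 43280: modified quotas Red 6.470, Blue 4.480, Green 13.644, Gold 4.938, Silver 5.265.
Geometric-mean thresholds: Red √(6·7)=6.481, Blue √(4·5)=4.472, Green √(13·14)=13.491, Gold √(4·5)=4.472, Silver √(5·6)=5.477.
Each quota rounded against its threshold gives Red 6, Blue 5, Green 14, Gold 5, Silver 5 (total 35).

Red 6, Blue 5, Green 14, Gold 5, Silver 5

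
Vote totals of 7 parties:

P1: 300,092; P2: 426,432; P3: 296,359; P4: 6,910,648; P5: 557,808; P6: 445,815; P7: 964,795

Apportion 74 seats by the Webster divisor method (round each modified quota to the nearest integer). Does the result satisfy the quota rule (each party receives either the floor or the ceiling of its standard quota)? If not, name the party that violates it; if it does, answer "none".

P4

Standard quotas: P1 2.243, P2 3.187, P3 2.215, P4 51.645, P5 4.169, P6 3.332, P7 7.210.
Webster allocation: P1 2, P2 3, P3 2, P4 53, P5 4, P6 3, P7 7.
P4 has quota 51.645 (lower 51, upper 52) but receives 53 — outside the quota interval.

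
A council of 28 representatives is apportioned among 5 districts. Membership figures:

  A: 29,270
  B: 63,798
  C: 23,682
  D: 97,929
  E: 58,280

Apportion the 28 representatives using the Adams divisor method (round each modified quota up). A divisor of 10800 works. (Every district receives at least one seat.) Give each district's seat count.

A 3, B 6, C 3, D 10, E 6

With modified divisor 10800: modified quotas A 2.710, B 5.907, C 2.193, D 9.068, E 5.396.
Rounding up: A 3, B 6, C 3, D 10, E 6 (total 28).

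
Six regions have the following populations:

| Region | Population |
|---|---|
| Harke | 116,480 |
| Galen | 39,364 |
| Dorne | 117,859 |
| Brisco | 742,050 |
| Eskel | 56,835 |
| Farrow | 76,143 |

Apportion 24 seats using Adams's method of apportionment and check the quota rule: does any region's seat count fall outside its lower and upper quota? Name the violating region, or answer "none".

Standard quotas: Harke 2.434, Galen 0.822, Dorne 2.462, Brisco 15.503, Eskel 1.187, Farrow 1.591.
Adams allocation: Harke 3, Galen 1, Dorne 3, Brisco 14, Eskel 1, Farrow 2.
Brisco has quota 15.503 (lower 15, upper 16) but receives 14 — outside the quota interval.

Brisco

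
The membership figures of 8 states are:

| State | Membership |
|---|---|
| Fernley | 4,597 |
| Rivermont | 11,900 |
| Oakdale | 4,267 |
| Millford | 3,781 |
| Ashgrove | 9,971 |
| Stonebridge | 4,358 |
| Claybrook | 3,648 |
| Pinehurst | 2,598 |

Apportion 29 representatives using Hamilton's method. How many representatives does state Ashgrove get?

Total 45120; standard divisor 45120/29 ≈ 1555.862.
Standard quotas: Fernley 2.9546, Rivermont 7.6485, Oakdale 2.7425, Millford 2.4302, Ashgrove 6.4087, Stonebridge 2.8010, Claybrook 2.3447, Pinehurst 1.6698.
Lower quotas: Fernley 2, Rivermont 7, Oakdale 2, Millford 2, Ashgrove 6, Stonebridge 2, Claybrook 2, Pinehurst 1 (sum 24, leaving 5 seats).
Remainders in descending order: Fernley 0.9546, Stonebridge 0.8010, Oakdale 0.7425, Pinehurst 0.6698, Rivermont 0.6485, Millford 0.4302, Ashgrove 0.4087, Claybrook 0.3447.
The surplus seats go to Fernley, Stonebridge, Oakdale, Pinehurst, Rivermont.
Ashgrove receives 6.

6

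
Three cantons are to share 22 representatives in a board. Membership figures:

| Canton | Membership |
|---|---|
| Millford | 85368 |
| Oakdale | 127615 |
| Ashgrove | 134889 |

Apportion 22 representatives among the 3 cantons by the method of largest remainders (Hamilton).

The standard divisor is 347872/22 ≈ 15812.364.
Standard quotas: Millford 5.3988, Oakdale 8.0706, Ashgrove 8.5306.
Lower quotas: Millford 5, Oakdale 8, Ashgrove 8 (sum 21, leaving 1 seat).
Remainders in descending order: Ashgrove 0.5306, Millford 0.3988, Oakdale 0.0706.
Largest remainder: Ashgrove receives the extra seat.

Millford 5, Oakdale 8, Ashgrove 9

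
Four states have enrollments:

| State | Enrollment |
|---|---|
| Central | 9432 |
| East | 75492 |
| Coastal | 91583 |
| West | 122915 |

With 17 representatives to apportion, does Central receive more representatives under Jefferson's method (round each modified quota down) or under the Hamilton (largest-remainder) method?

Jefferson: Central 0, East 4, Coastal 5, West 8.
Hamilton: Central 1, East 4, Coastal 5, West 7.
Central gets 0 under Jefferson and 1 under Hamilton.

Hamilton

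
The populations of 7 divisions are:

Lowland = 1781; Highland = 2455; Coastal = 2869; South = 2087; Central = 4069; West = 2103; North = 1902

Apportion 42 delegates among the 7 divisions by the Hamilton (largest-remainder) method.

Standard divisor: 17266 ÷ 42 ≈ 411.095.
Standard quotas: Lowland 4.332, Highland 5.972, Coastal 6.979, South 5.077, Central 9.898, West 5.116, North 4.627.
Lower quotas: Lowland 4, Highland 5, Coastal 6, South 5, Central 9, West 5, North 4 (sum 38, leaving 4 seats).
Remainders in descending order: Coastal 0.979, Highland 0.972, Central 0.898, North 0.627, Lowland 0.332, West 0.116, South 0.077.
Largest remainders: Coastal, Highland, Central, North receive the extra seats.

Lowland=4, Highland=6, Coastal=7, South=5, Central=10, West=5, North=5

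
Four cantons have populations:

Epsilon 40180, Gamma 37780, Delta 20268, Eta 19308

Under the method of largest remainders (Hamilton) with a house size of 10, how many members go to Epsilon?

3

The standard divisor is 117536/10 ≈ 11753.6.
Standard quotas: Epsilon 3.4185, Gamma 3.2143, Delta 1.7244, Eta 1.6427.
Lower quotas: Epsilon 3, Gamma 3, Delta 1, Eta 1 (sum 8, leaving 2 seats).
Remainders in descending order: Delta 0.7244, Eta 0.6427, Epsilon 0.4185, Gamma 0.2143.
The surplus seats go to Delta, Eta.
Epsilon receives 3.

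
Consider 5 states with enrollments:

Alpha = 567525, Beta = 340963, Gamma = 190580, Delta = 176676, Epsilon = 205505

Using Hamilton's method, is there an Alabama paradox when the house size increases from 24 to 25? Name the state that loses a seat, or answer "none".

none

At 24 seats: Alpha 9, Beta 6, Gamma 3, Delta 3, Epsilon 3.
At 25 seats: Alpha 10, Beta 6, Gamma 3, Delta 3, Epsilon 3.
No state's allocation decreased.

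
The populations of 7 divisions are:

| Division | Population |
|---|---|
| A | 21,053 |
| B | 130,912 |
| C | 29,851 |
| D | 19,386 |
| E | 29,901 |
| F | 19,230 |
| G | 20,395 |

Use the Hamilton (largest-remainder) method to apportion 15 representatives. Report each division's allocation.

The standard divisor is 270728/15 ≈ 18048.533.
Standard quotas: A 1.1665, B 7.2533, C 1.6539, D 1.0741, E 1.6567, F 1.0655, G 1.1300.
Lower quotas: A 1, B 7, C 1, D 1, E 1, F 1, G 1 (sum 13, leaving 2 seats).
Remainders in descending order: E 0.6567, C 0.6539, B 0.2533, A 0.1665, G 0.1300, D 0.0741, F 0.0655.
The surplus seats go to E, C.

A: 1; B: 7; C: 2; D: 1; E: 2; F: 1; G: 1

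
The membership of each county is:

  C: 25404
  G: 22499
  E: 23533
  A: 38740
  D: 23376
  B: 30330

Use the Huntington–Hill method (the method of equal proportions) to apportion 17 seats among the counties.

C: 3, G: 2, E: 3, A: 4, D: 2, B: 3

With divisor 9575: modified quotas C 2.653, G 2.350, E 2.458, A 4.046, D 2.441, B 3.168.
Geometric-mean thresholds: C √(2·3)=2.449, G √(2·3)=2.449, E √(2·3)=2.449, A √(4·5)=4.472, D √(2·3)=2.449, B √(3·4)=3.464.
Each quota rounded against its threshold gives C 3, G 2, E 3, A 4, D 2, B 3 (total 17).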